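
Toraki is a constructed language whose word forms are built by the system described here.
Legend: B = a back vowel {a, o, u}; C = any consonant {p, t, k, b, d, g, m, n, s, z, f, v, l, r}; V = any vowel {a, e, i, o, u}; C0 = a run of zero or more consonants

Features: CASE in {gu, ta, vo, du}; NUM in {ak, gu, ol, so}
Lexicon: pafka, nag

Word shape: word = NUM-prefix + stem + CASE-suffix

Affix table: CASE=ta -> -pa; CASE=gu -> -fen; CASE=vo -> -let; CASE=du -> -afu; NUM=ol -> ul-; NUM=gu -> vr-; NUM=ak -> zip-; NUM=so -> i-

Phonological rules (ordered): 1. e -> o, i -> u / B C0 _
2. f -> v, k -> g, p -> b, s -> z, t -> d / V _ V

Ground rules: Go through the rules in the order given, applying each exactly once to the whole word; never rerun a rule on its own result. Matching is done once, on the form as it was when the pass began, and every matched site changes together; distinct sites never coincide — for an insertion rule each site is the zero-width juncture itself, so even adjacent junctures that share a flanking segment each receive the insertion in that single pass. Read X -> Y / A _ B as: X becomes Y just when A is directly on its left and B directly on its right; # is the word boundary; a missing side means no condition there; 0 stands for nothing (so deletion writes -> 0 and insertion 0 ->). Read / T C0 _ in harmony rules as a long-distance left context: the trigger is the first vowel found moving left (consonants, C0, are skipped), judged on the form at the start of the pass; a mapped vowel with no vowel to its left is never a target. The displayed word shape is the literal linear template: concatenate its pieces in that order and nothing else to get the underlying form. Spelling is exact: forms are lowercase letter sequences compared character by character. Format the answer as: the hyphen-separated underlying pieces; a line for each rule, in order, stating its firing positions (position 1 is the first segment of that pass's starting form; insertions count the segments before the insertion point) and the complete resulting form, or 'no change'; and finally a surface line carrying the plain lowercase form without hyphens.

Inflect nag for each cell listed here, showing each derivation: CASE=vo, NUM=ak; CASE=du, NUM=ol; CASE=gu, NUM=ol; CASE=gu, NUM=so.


cell CASE=vo, NUM=ak:
underlying: zip-nag-let
1. e -> o, i -> u / B C0 _: fires at position(s) 8: zipnaglot
2. f -> v, k -> g, p -> b, s -> z, t -> d / V _ V: no change
surface: zipnaglot

cell CASE=du, NUM=ol:
underlying: ul-nag-afu
1. e -> o, i -> u / B C0 _: no change
2. f -> v, k -> g, p -> b, s -> z, t -> d / V _ V: fires at position(s) 7: ulnagavu
surface: ulnagavu

cell CASE=gu, NUM=ol:
underlying: ul-nag-fen
1. e -> o, i -> u / B C0 _: fires at position(s) 7: ulnagfon
2. f -> v, k -> g, p -> b, s -> z, t -> d / V _ V: no change
surface: ulnagfon

cell CASE=gu, NUM=so:
underlying: i-nag-fen
1. e -> o, i -> u / B C0 _: fires at position(s) 6: inagfon
2. f -> v, k -> g, p -> b, s -> z, t -> d / V _ V: no change
surface: inagfon


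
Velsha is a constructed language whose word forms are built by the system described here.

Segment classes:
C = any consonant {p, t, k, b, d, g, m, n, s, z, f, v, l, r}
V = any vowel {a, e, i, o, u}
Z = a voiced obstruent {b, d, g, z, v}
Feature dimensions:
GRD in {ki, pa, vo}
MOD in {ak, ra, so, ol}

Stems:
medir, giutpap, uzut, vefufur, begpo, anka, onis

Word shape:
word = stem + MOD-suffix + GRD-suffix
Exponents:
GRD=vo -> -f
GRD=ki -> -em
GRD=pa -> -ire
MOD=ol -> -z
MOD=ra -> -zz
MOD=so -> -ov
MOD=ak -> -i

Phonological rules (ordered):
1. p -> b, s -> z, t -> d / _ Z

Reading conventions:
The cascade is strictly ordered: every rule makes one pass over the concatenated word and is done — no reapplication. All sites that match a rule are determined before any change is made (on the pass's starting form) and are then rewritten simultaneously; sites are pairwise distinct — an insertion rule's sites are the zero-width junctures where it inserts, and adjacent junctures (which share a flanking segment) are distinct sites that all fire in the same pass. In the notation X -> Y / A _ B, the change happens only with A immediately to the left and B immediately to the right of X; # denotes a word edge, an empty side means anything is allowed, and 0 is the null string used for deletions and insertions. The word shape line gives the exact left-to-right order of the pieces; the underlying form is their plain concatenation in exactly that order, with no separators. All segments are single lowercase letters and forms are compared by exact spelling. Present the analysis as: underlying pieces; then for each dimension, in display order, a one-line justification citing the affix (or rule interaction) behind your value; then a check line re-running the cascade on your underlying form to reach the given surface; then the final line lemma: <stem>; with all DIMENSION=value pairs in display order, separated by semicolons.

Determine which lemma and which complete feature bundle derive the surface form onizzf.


underlying: onis-z-f
GRD=vo - signalled by the affix -f
MOD=ol - signalled by the affix -z
check: oniszf -> onizzf
lemma: onis; GRD=vo; MOD=ol


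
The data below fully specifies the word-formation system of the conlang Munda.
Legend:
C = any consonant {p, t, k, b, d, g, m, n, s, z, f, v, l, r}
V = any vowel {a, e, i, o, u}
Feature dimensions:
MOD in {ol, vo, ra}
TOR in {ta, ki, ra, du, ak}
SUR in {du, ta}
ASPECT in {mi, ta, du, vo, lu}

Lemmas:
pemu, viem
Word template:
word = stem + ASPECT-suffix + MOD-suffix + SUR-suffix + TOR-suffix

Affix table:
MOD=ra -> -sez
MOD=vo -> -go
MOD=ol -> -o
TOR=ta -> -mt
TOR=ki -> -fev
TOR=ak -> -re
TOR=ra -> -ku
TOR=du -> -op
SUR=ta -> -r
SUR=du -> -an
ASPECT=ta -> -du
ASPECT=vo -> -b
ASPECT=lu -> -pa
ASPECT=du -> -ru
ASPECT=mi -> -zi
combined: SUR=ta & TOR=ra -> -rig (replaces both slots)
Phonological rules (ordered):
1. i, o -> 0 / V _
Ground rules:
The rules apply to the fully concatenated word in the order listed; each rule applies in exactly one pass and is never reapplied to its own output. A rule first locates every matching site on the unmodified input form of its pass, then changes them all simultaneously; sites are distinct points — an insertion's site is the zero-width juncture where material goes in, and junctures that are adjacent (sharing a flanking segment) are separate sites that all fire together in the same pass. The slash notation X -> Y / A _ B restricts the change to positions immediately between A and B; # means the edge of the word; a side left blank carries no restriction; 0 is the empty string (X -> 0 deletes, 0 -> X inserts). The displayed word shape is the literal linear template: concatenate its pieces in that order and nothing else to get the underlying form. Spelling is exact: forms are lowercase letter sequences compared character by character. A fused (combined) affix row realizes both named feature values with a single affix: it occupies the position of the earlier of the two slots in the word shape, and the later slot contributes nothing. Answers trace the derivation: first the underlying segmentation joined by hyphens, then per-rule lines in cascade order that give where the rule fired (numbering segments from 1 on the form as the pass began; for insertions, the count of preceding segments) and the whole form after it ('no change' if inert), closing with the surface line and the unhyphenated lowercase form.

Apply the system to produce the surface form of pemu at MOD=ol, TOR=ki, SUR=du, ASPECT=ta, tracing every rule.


underlying: pemu-du-o-an-fev
1. i, o -> 0 / V _: fires at position(s) 7: pemuduanfev
surface: pemuduanfev


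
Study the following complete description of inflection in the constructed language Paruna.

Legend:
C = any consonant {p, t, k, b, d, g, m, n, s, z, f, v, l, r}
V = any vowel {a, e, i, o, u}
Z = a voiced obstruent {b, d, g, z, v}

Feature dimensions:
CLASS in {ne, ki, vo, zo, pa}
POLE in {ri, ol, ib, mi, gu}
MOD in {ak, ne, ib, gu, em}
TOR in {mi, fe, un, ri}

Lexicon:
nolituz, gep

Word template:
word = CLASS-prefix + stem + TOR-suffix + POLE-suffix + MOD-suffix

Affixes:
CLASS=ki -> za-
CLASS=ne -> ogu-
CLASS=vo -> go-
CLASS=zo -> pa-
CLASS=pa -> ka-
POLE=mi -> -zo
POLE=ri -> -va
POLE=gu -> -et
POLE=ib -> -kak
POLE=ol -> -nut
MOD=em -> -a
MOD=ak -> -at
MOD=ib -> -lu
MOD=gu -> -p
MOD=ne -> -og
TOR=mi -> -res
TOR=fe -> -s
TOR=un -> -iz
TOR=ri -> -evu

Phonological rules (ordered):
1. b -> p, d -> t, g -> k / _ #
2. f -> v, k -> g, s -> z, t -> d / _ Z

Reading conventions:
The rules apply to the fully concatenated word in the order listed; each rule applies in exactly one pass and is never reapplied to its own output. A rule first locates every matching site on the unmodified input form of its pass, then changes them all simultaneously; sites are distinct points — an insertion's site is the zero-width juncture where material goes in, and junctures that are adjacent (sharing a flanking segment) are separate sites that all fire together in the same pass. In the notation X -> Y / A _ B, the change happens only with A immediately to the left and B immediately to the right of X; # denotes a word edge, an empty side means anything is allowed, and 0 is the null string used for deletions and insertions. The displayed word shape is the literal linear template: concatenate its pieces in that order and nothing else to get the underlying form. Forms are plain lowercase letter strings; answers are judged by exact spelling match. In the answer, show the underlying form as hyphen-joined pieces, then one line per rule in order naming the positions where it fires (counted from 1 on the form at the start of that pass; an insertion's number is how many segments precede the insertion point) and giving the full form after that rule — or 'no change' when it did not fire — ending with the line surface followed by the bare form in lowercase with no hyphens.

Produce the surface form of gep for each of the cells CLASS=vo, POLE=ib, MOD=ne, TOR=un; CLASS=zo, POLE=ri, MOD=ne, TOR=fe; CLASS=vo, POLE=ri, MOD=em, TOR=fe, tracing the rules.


cell CLASS=vo, POLE=ib, MOD=ne, TOR=un:
underlying: go-gep-iz-kak-og
1. b -> p, d -> t, g -> k / _ #: fires at position(s) 12: gogepizkakok
2. f -> v, k -> g, s -> z, t -> d / _ Z: no change
surface: gogepizkakok

cell CLASS=zo, POLE=ri, MOD=ne, TOR=fe:
underlying: pa-gep-s-va-og
1. b -> p, d -> t, g -> k / _ #: fires at position(s) 10: pagepsvaok
2. f -> v, k -> g, s -> z, t -> d / _ Z: fires at position(s) 6: pagepzvaok
surface: pagepzvaok

cell CLASS=vo, POLE=ri, MOD=em, TOR=fe:
underlying: go-gep-s-va-a
1. b -> p, d -> t, g -> k / _ #: no change
2. f -> v, k -> g, s -> z, t -> d / _ Z: fires at position(s) 6: gogepzvaa
surface: gogepzvaa


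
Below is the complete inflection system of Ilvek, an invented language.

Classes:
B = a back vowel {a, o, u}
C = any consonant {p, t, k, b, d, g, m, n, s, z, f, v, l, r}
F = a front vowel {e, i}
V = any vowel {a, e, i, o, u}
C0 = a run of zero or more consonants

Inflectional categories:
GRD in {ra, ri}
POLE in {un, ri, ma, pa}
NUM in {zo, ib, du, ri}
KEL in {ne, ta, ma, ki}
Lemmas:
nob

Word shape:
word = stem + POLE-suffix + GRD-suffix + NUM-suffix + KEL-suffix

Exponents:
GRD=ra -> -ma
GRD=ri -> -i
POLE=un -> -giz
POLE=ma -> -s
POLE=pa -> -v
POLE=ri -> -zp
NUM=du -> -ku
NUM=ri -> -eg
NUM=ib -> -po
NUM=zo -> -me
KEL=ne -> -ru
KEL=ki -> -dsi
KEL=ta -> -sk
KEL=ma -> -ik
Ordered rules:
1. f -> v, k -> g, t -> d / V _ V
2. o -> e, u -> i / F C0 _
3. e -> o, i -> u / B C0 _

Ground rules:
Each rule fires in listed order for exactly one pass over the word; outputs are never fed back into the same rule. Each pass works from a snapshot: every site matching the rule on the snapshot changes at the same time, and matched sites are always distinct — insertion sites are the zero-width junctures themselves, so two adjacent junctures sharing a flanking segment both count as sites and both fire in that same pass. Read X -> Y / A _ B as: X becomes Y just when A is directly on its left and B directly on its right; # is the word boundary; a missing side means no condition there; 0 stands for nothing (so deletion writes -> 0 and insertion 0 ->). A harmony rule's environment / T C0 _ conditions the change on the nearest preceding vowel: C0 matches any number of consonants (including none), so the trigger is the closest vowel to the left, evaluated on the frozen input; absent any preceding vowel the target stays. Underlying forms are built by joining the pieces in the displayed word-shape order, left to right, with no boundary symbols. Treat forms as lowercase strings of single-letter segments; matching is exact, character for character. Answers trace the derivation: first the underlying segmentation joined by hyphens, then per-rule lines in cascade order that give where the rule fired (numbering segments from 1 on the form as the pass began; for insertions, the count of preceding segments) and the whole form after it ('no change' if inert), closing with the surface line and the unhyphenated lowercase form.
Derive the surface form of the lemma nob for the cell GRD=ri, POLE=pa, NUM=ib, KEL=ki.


underlying: nob-v-i-po-dsi
1. f -> v, k -> g, t -> d / V _ V: no change
2. o -> e, u -> i / F C0 _: fires at position(s) 7: nobvipedsi
3. e -> o, i -> u / B C0 _: fires at position(s) 5: nobvupedsi
surface: nobvupedsi


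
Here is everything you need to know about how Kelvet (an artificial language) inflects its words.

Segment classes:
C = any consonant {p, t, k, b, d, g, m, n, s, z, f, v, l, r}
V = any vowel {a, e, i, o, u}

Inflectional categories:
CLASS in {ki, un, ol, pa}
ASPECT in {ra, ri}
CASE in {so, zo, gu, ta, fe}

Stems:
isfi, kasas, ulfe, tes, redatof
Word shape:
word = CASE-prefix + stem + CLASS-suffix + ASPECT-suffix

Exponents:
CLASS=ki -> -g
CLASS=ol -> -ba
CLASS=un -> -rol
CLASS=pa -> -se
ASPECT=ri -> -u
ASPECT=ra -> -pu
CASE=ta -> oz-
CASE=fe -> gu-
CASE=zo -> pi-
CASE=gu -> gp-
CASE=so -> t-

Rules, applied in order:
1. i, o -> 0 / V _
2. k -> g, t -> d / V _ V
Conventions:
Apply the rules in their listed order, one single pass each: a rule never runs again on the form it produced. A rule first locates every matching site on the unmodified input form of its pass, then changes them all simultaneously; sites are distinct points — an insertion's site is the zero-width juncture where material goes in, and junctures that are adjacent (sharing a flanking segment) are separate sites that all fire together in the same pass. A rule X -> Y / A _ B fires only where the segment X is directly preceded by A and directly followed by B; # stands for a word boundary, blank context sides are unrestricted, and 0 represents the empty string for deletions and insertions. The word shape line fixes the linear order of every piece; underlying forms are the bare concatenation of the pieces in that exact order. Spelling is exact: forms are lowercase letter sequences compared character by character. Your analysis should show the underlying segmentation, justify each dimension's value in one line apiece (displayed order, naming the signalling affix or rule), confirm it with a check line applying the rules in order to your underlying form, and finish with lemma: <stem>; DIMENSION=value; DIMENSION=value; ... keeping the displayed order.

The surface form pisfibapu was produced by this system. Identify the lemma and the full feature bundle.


underlying: pi-isfi-ba-pu
CLASS=ol - signalled by the affix -ba
ASPECT=ra - signalled by the affix -pu
CASE=zo - signalled by the affix pi-
check: piisfibapu -> pisfibapu -> pisfibapu
lemma: isfi; CLASS=ol; ASPECT=ra; CASE=zo


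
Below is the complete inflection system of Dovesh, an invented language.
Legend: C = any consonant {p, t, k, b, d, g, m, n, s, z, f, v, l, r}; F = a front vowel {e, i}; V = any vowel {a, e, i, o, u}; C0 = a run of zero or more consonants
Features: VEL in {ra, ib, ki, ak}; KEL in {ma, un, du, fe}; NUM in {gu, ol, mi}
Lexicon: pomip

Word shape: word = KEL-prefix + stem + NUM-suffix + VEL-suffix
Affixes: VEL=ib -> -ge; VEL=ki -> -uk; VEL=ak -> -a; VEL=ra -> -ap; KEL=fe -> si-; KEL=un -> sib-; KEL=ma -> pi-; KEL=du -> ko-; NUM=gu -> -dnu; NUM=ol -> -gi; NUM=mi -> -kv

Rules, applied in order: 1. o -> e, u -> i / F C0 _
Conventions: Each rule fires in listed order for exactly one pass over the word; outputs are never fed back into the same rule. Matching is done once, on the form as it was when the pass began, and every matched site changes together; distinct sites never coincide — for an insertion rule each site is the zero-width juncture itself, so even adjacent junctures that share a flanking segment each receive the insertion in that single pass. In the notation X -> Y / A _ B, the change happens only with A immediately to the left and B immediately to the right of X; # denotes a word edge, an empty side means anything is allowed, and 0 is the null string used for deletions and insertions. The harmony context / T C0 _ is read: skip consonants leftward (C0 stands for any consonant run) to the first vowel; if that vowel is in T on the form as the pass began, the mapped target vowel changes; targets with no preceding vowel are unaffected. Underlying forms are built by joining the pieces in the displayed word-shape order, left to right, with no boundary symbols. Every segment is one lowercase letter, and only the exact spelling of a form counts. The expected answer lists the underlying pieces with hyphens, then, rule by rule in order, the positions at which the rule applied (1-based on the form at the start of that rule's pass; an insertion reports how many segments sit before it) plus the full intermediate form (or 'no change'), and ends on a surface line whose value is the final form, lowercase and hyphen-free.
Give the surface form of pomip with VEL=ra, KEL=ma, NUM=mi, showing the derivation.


underlying: pi-pomip-kv-ap
1. o -> e, u -> i / F C0 _: fires at position(s) 4: pipemipkvap
surface: pipemipkvap


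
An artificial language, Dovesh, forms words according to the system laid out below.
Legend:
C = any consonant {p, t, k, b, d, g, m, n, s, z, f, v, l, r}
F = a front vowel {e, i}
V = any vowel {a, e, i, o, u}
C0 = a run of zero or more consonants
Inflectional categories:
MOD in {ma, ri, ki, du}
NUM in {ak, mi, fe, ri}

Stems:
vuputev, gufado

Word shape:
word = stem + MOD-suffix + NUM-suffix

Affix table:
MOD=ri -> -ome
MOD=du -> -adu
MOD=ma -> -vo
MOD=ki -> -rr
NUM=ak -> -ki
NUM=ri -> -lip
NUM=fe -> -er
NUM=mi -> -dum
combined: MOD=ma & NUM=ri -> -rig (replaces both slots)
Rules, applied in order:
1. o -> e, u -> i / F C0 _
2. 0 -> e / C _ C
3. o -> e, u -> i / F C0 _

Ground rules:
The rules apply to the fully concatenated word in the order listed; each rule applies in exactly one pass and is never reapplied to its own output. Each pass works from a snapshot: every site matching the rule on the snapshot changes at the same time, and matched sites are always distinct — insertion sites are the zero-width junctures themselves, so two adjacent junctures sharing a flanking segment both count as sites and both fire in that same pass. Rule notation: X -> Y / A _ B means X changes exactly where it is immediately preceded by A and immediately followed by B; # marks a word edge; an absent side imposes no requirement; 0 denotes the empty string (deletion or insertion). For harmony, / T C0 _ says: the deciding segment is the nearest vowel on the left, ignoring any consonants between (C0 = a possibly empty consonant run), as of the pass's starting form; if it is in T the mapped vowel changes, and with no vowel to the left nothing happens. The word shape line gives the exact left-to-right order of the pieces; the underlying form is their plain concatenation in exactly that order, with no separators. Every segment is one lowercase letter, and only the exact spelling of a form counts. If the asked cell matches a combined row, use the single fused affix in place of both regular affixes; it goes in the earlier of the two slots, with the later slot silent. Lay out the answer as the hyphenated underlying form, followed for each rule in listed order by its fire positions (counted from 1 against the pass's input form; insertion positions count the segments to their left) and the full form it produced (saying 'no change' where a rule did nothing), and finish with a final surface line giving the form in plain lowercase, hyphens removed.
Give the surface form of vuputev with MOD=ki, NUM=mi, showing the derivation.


underlying: vuputev-rr-dum
1. o -> e, u -> i / F C0 _: fires at position(s) 11: vuputevrrdim
2. 0 -> e / C _ C: inserts after position(s) 7, 8, 9: vuputevereredim
3. o -> e, u -> i / F C0 _: no change
surface: vuputevereredim


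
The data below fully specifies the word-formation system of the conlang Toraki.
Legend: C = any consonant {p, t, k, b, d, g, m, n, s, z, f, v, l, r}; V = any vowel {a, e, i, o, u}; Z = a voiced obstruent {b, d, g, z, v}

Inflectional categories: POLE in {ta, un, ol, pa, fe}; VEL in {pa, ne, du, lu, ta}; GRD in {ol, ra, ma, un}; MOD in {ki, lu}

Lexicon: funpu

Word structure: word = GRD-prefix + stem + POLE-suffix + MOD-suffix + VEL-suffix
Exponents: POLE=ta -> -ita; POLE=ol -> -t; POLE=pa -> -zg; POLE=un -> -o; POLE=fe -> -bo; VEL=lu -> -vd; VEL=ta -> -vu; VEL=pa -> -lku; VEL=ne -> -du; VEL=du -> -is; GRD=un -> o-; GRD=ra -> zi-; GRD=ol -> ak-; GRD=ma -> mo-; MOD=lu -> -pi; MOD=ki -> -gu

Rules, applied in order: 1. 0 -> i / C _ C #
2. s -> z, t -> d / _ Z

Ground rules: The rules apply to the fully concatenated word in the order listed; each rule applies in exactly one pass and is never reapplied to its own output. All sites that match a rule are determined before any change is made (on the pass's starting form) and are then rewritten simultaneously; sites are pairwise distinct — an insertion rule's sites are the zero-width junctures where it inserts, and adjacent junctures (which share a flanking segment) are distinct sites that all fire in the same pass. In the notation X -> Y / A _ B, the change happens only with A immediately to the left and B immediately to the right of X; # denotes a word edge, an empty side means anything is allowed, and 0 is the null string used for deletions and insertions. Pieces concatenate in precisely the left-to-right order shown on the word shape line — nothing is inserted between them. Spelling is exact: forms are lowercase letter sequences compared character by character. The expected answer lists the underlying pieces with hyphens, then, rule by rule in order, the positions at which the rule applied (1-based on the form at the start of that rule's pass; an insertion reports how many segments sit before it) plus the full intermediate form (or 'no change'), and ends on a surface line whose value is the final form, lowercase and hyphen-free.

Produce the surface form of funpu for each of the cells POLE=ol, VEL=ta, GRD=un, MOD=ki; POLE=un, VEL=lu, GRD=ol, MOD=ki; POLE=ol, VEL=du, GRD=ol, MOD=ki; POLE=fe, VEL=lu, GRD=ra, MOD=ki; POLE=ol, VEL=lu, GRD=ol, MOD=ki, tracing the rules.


cell POLE=ol, VEL=ta, GRD=un, MOD=ki:
underlying: o-funpu-t-gu-vu
1. 0 -> i / C _ C #: no change
2. s -> z, t -> d / _ Z: fires at position(s) 7: ofunpudguvu
surface: ofunpudguvu

cell POLE=un, VEL=lu, GRD=ol, MOD=ki:
underlying: ak-funpu-o-gu-vd
1. 0 -> i / C _ C #: inserts after position(s) 11: akfunpuoguvid
2. s -> z, t -> d / _ Z: no change
surface: akfunpuoguvid

cell POLE=ol, VEL=du, GRD=ol, MOD=ki:
underlying: ak-funpu-t-gu-is
1. 0 -> i / C _ C #: no change
2. s -> z, t -> d / _ Z: fires at position(s) 8: akfunpudguis
surface: akfunpudguis

cell POLE=fe, VEL=lu, GRD=ra, MOD=ki:
underlying: zi-funpu-bo-gu-vd
1. 0 -> i / C _ C #: inserts after position(s) 12: zifunpuboguvid
2. s -> z, t -> d / _ Z: no change
surface: zifunpuboguvid

cell POLE=ol, VEL=lu, GRD=ol, MOD=ki:
underlying: ak-funpu-t-gu-vd
1. 0 -> i / C _ C #: inserts after position(s) 11: akfunputguvid
2. s -> z, t -> d / _ Z: fires at position(s) 8: akfunpudguvid
surface: akfunpudguvid


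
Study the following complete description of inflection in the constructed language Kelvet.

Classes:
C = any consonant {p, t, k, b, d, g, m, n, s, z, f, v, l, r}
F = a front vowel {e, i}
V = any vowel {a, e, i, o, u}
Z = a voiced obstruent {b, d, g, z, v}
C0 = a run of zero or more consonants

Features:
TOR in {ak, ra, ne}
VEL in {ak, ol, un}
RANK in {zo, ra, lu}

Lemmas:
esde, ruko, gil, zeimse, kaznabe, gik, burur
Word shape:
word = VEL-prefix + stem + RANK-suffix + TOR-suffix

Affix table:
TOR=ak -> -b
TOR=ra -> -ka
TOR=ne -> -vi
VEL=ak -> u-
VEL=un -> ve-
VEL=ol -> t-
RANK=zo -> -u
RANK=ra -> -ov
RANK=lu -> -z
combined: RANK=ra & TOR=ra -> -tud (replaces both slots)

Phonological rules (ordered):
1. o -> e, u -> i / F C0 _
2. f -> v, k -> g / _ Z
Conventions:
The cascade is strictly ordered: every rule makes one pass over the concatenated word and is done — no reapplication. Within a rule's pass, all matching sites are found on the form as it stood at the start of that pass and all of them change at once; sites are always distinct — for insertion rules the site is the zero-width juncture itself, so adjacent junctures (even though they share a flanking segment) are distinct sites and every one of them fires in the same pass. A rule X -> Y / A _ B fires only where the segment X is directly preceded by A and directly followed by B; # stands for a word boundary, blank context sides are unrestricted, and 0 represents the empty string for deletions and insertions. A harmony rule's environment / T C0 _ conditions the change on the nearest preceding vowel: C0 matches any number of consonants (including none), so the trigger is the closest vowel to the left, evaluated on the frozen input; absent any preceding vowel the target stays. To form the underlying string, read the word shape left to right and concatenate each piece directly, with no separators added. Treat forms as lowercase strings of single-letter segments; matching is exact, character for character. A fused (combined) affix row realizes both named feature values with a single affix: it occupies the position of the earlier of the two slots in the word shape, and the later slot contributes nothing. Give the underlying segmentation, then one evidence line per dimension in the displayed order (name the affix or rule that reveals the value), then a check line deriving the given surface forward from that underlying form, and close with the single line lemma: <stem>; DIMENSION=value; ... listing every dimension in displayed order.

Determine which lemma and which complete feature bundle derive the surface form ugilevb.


underlying: u-gil-ov-b
TOR=ak - signalled by the affix -b
VEL=ak - signalled by the affix u-
RANK=ra - signalled by the affix -ov
check: ugilovb -> ugilevb -> ugilevb
lemma: gil; TOR=ak; VEL=ak; RANK=ra


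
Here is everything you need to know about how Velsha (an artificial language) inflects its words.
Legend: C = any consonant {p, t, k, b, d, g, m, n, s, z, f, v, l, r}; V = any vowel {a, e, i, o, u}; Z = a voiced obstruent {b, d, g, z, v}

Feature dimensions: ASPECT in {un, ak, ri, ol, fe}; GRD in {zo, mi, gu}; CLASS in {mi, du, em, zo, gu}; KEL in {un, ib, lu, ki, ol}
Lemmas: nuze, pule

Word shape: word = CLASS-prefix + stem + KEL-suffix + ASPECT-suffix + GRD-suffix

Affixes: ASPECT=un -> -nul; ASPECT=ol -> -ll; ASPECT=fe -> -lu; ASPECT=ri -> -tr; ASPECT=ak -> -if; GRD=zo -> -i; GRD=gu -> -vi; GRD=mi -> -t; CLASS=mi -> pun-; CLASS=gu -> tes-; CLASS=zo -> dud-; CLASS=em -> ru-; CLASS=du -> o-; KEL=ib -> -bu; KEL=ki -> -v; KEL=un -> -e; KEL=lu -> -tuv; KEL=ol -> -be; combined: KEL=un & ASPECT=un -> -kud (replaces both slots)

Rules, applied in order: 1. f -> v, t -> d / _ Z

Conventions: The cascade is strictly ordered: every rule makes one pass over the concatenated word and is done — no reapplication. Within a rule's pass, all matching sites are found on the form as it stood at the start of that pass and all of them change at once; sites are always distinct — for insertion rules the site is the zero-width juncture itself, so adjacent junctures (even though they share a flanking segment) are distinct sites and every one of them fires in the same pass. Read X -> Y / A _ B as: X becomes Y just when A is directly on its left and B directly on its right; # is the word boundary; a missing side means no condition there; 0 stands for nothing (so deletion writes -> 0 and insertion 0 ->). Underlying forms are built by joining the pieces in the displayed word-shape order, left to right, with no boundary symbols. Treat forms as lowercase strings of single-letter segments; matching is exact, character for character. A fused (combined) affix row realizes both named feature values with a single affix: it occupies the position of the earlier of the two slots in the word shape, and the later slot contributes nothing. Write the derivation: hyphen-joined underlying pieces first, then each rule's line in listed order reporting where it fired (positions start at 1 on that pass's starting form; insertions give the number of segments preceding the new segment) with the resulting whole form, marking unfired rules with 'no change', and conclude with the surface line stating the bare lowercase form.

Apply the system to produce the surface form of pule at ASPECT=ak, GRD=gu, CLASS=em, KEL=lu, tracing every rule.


underlying: ru-pule-tuv-if-vi
1. f -> v, t -> d / _ Z: fires at position(s) 11: rupuletuvivvi
surface: rupuletuvivvi


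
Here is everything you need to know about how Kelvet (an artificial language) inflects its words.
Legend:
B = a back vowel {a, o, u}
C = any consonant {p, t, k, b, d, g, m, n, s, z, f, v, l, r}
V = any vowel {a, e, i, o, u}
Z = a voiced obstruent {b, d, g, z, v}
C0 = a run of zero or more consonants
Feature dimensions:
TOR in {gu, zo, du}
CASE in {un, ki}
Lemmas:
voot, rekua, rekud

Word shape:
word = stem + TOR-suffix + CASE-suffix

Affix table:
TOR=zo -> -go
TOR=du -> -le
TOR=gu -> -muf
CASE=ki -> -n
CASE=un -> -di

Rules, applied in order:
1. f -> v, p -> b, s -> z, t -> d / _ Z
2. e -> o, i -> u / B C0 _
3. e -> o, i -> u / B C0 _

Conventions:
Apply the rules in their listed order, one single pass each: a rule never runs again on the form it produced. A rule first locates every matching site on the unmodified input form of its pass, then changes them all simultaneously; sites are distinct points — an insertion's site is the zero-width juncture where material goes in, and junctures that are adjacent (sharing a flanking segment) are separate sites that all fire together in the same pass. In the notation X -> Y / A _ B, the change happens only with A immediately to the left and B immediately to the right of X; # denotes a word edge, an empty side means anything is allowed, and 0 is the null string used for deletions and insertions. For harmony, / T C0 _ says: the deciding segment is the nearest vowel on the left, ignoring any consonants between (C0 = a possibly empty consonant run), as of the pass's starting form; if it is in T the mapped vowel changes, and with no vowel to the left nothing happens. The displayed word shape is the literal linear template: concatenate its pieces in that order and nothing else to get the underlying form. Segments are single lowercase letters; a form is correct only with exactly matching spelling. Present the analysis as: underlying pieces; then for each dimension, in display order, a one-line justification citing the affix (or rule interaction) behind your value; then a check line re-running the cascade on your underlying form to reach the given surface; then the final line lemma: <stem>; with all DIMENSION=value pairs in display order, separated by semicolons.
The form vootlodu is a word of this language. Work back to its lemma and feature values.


underlying: voot-le-di
TOR=du - signalled by the affix -le
CASE=un - signalled by the affix -di
check: vootledi -> vootledi -> vootlodi -> vootlodu
lemma: voot; TOR=du; CASE=un


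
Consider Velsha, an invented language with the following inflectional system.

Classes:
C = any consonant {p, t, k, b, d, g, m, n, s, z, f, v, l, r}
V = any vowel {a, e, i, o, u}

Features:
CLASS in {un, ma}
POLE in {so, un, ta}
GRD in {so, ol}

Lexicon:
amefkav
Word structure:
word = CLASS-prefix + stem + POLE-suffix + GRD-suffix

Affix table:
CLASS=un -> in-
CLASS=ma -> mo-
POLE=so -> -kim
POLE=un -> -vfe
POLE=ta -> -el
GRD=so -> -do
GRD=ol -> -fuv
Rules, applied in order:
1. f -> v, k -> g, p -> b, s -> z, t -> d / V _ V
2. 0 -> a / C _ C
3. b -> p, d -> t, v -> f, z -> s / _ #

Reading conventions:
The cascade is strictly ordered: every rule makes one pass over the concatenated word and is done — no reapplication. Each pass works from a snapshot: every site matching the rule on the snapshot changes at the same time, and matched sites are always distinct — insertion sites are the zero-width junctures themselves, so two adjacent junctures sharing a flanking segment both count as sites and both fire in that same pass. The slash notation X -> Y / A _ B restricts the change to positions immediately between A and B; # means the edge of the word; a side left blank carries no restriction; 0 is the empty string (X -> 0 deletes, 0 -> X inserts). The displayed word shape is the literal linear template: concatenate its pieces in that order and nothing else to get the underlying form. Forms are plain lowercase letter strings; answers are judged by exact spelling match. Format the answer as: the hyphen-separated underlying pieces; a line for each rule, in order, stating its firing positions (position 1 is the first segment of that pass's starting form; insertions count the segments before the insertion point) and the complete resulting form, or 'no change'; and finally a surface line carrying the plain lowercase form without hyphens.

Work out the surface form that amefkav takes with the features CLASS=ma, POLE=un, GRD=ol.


underlying: mo-amefkav-vfe-fuv
1. f -> v, k -> g, p -> b, s -> z, t -> d / V _ V: fires at position(s) 13: moamefkavvfevuv
2. 0 -> a / C _ C: inserts after position(s) 6, 9, 10: moamefakavavafevuv
3. b -> p, d -> t, v -> f, z -> s / _ #: fires at position(s) 18: moamefakavavafevuf
surface: moamefakavavafevuf


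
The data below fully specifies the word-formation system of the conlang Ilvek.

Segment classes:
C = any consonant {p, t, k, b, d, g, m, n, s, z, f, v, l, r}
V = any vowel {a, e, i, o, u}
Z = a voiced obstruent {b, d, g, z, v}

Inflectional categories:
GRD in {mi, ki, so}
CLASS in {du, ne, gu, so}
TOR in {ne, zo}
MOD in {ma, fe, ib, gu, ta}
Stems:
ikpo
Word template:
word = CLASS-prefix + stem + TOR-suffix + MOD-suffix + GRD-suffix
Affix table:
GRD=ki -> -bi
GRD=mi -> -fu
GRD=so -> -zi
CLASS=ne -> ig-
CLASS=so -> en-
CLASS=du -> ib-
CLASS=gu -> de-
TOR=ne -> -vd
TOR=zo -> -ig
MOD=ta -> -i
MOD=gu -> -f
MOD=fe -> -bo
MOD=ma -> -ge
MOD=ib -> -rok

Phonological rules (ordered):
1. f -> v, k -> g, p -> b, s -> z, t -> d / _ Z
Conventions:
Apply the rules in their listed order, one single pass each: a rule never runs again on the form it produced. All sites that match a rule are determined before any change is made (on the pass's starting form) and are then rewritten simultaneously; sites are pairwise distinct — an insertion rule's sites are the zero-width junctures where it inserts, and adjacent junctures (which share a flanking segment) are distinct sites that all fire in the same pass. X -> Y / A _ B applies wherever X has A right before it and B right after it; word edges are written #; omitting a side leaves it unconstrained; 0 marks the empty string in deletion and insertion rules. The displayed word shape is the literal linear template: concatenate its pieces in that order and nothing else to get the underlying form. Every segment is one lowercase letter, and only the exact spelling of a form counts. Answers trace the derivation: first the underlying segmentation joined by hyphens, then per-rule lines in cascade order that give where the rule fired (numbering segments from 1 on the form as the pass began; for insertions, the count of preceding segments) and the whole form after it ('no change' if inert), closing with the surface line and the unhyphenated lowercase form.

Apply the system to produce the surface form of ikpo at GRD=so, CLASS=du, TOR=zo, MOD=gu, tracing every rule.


underlying: ib-ikpo-ig-f-zi
1. f -> v, k -> g, p -> b, s -> z, t -> d / _ Z: fires at position(s) 9: ibikpoigvzi
surface: ibikpoigvzi


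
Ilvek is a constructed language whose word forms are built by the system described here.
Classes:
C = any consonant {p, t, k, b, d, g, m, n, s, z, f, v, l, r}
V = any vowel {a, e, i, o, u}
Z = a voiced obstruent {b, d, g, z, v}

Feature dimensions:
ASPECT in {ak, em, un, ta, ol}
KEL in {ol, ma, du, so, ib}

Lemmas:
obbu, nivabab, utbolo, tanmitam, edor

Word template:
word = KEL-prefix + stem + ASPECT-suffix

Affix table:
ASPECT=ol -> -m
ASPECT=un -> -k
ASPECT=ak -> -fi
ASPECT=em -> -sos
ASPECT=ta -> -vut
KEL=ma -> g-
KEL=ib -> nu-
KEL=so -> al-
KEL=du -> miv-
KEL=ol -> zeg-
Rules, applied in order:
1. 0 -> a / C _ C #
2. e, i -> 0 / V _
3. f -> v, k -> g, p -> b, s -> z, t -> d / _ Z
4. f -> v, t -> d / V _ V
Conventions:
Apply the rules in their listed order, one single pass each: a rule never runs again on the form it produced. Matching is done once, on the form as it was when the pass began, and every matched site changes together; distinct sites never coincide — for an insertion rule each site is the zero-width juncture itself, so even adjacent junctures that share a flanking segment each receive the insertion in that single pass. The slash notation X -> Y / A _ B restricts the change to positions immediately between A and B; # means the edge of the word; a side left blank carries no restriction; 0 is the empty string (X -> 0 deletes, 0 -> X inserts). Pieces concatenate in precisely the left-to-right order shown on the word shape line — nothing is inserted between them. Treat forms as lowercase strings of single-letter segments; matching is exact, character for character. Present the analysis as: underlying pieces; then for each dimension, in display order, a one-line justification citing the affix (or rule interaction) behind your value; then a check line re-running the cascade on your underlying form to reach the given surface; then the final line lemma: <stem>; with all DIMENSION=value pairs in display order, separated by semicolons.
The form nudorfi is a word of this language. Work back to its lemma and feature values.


underlying: nu-edor-fi
ASPECT=ak - signalled by the affix -fi
KEL=ib - signalled by the affix nu-
check: nuedorfi -> nuedorfi -> nudorfi -> nudorfi -> nudorfi
lemma: edor; ASPECT=ak; KEL=ib


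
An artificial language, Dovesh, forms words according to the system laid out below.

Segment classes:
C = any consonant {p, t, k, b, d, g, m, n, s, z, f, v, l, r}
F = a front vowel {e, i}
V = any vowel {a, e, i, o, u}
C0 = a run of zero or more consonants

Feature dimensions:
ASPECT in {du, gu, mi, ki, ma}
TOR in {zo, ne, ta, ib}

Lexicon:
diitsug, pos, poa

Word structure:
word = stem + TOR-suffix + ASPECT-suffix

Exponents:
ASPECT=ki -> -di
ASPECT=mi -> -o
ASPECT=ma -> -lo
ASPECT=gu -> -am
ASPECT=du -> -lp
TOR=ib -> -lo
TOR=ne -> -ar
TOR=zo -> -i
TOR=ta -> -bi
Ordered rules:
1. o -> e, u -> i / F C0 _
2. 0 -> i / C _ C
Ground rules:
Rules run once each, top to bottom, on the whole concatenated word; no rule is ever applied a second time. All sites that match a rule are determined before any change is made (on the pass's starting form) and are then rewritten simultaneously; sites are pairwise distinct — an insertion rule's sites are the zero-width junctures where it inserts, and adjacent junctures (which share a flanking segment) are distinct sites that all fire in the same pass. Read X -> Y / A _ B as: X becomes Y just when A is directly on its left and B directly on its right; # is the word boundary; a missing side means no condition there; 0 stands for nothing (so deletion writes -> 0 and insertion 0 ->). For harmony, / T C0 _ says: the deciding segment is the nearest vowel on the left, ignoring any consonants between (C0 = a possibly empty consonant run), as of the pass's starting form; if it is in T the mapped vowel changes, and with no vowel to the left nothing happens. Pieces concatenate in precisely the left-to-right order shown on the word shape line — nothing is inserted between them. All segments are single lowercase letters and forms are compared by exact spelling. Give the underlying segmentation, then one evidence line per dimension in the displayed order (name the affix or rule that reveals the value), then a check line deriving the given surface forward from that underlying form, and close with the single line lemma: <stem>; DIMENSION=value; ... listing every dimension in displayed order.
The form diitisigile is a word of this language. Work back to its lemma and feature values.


underlying: diitsug-i-lo
ASPECT=ma - signalled by the affix -lo
TOR=zo - signalled by the affix -i
check: diitsugilo -> diitsigile -> diitisigile
lemma: diitsug; ASPECT=ma; TOR=zo
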